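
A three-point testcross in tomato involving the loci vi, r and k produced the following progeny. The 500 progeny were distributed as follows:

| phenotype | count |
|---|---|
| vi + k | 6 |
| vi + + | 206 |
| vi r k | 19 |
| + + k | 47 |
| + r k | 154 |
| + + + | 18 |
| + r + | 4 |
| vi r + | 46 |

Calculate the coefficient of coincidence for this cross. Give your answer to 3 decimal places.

The two most frequent reciprocal classes, vi + + and + r k, are the parental types, so the F1 was vi + + / + r k.
The two rarest classes, vi + k and + r +, are the double crossovers. Comparing them with the parentals, only the k allele has switched, so k is the middle locus and the order is r – k – vi.
r–k: (93 + 10)/500 = 0.2060; k–vi: (37 + 10)/500 = 0.0940.
Expected DCO frequency = 0.2060 × 0.0940 ≈ 0.01936; observed = 10/500 ≈ 0.02000.
Coefficient of coincidence = 0.02000/0.01936 ≈ 1.033.

1.033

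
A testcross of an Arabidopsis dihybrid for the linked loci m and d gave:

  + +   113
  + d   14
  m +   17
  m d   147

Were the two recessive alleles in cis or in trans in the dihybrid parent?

cis

The two most frequent classes are + + (113) and m d (147); these are the parental (non-recombinant) types.
So the F1 carried + + on one chromosome and m d on the other — the recessive alleles are on the same chromosome (cis / coupling).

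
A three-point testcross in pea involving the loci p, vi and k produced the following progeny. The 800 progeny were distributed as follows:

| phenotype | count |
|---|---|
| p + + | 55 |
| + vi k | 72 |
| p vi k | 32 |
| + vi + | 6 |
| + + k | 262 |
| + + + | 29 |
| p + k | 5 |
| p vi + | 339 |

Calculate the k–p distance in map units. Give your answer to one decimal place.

9.0 map units

The two most frequent reciprocal classes, + + k and p vi +, are the parental types, so the F1 was + + k / p vi +.
The two rarest classes, p + k and + vi +, are the double crossovers. Comparing them with the parentals, only the p allele has switched, so p is the middle locus and the order is vi – p – k.
Crossovers in the p–k interval produce the single-crossover classes + + + and p vi k (29 + 32 = 61) plus the double crossovers (11).
RF(p–k) = (61 + 11) / 800 = 72/800 = 0.0900 → 9.0 map units.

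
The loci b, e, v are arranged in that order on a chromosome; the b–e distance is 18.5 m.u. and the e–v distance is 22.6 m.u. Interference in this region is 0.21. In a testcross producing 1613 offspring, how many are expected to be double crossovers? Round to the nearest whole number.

Map distances give recombination frequencies of 0.185 and 0.226 for the two intervals.
With interference 0.21 (so coincidence = 0.79), expected double-crossover frequency = 0.185 × 0.226 × 0.79 = 0.03303.
Expected number = 0.03303 × 1613 = 53.28 ≈ 53.

53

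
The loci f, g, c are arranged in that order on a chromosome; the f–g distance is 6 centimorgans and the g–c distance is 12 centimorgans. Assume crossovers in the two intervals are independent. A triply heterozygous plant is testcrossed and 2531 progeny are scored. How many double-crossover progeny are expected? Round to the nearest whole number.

18

Map distances give recombination frequencies of 0.060 and 0.120 for the two intervals.
With no interference, expected double-crossover frequency = 0.060 × 0.120 = 0.00720.
Expected number = 0.00720 × 2531 = 18.22 ≈ 18.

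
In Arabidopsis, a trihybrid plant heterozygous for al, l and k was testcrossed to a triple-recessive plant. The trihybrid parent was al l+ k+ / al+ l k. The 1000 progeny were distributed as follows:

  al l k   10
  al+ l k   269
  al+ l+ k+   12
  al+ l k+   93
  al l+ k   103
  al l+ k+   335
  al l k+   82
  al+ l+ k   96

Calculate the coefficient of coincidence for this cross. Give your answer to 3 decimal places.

0.505

The two rarest classes, al+ l+ k+ and al l k, are the double crossovers. Comparing them with the parentals, only the al allele has switched, so al is the middle locus and the order is k – al – l.
k–al: (196 + 22)/1000 = 0.2180; al–l: (178 + 22)/1000 = 0.2000.
Expected DCO frequency = 0.2180 × 0.2000 ≈ 0.04360; observed = 22/1000 ≈ 0.02200.
Coefficient of coincidence = 0.02200/0.04360 ≈ 0.505.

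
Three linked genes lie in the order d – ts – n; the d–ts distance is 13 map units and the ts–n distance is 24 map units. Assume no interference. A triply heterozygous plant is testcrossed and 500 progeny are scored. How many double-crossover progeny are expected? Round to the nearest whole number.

16

Map distances give recombination frequencies of 0.130 and 0.240 for the two intervals.
With no interference, expected double-crossover frequency = 0.130 × 0.240 = 0.03120.
Expected number = 0.03120 × 500 = 15.60 ≈ 16.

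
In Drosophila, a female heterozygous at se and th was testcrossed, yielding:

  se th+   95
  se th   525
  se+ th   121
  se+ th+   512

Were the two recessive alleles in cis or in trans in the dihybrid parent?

The two most frequent classes are se+ th+ (512) and se th (525); these are the parental (non-recombinant) types.
So the F1 carried se+ th+ on one chromosome and se th on the other — the recessive alleles are on the same chromosome (cis / coupling).

cis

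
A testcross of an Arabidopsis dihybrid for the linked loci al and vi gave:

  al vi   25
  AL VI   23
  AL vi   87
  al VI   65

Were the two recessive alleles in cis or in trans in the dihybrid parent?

trans

The two most frequent classes are AL vi (87) and al VI (65); these are the parental (non-recombinant) types.
So the F1 carried AL vi on one chromosome and al VI on the other — the recessive alleles are on opposite chromosomes (trans / repulsion).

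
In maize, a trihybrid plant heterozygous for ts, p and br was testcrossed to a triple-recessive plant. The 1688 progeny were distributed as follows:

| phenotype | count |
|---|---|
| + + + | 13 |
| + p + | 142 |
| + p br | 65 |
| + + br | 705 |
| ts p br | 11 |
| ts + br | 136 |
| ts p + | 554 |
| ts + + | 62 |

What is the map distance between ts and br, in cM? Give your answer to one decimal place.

The two most frequent reciprocal classes, ts p + and + + br, are the parental types, so the F1 was ts p + / + + br.
The two rarest classes, ts p br and + + +, are the double crossovers. Comparing them with the parentals, only the br allele has switched, so br is the middle locus and the order is p – br – ts.
Crossovers in the br–ts interval produce the single-crossover classes + p + and ts + br (142 + 136 = 278) plus the double crossovers (24).
RF(br–ts) = (278 + 24) / 1688 = 302/1688 = 0.1789 → 17.9 cM.

17.9 cM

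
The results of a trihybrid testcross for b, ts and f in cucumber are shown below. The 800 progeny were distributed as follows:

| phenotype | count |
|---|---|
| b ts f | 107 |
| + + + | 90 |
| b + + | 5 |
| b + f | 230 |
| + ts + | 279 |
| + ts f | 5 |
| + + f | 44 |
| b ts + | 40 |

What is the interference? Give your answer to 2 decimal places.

0.59

The two most frequent reciprocal classes, + ts + and b + f, are the parental types, so the F1 was + ts + / b + f.
The two rarest classes, + ts f and b + +, are the double crossovers. Comparing them with the parentals, only the f allele has switched, so f is the middle locus and the order is b – f – ts.
b–f: (84 + 10)/800 = 0.1175; f–ts: (197 + 10)/800 = 0.2587.
Expected DCO frequency = 0.1175 × 0.2587 ≈ 0.03040; observed = 10/800 ≈ 0.01250.
Coefficient of coincidence = 0.01250/0.03040 ≈ 0.41; interference = 1 − 0.41 = 0.59.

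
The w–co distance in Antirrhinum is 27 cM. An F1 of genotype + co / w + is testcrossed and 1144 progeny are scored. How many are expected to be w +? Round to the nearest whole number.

A map distance of 27 cM corresponds to a recombination frequency of 0.270.
The F1 is + co / w +, so w + is a parental gamete class with expected frequency (1 − r)/2 = 0.730/2 = 0.3650.
Expected number = 0.3650 × 1144 = 417.56 ≈ 418.

418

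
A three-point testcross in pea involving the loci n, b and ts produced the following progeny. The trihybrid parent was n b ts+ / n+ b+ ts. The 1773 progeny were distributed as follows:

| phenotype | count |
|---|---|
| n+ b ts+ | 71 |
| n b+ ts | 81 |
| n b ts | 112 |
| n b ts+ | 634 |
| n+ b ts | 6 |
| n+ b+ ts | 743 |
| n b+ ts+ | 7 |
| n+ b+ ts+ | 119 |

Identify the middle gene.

b

The two rarest classes, n b+ ts+ and n+ b ts, are the double crossovers. Comparing them with the parentals, only the b allele has switched, so b is the middle locus and the order is n – b – ts.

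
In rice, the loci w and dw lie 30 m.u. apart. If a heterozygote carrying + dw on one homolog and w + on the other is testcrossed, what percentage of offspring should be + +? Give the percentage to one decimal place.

A map distance of 30 m.u. corresponds to a recombination frequency of 0.300.
The F1 is + dw / w +, so + + is a recombinant gamete class with expected frequency r/2 = 0.300/2 = 0.1500.
That is 0.1500 = 15.0% of the progeny.

15.0%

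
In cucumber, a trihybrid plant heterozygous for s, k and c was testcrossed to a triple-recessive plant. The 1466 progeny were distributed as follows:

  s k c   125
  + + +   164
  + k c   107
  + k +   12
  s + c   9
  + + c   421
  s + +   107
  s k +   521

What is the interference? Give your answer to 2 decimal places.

0.58

The two most frequent reciprocal classes, s k + and + + c, are the parental types, so the F1 was s k + / + + c.
The two rarest classes, + k + and s + c, are the double crossovers. Comparing them with the parentals, only the s allele has switched, so s is the middle locus and the order is c – s – k.
c–s: (289 + 21)/1466 = 0.2115; s–k: (214 + 21)/1466 = 0.1603.
Expected DCO frequency = 0.2115 × 0.1603 ≈ 0.03390; observed = 21/1466 ≈ 0.01432.
Coefficient of coincidence = 0.01432/0.03390 ≈ 0.42; interference = 1 − 0.42 = 0.58.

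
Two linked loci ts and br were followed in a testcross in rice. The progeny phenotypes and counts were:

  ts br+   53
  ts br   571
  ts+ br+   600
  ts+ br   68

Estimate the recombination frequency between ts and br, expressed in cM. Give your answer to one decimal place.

9.4 cM

The two most frequent classes, ts+ br+ (600) and ts br (571), are the parental types, so the F1 was ts+ br+ / ts br.
The recombinant classes are ts+ br and ts br+: 68 + 53 = 121.
Recombination frequency = 121/1292 = 0.0937 ≈ 9.4%, i.e. 9.4 cM.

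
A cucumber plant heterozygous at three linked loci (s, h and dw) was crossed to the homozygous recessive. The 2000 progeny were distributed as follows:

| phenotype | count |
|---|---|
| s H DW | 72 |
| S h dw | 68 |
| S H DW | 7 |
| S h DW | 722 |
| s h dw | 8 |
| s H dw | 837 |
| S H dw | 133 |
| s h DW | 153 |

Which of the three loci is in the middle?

h

The two most frequent reciprocal classes, S h DW and s H dw, are the parental types, so the F1 was S h DW / s H dw.
The two rarest classes, S H DW and s h dw, are the double crossovers. Comparing them with the parentals, only the h allele has switched, so h is the middle locus and the order is dw – h – s.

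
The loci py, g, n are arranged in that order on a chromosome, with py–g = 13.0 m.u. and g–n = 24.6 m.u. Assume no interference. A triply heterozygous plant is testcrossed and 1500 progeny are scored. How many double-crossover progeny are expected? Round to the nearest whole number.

48

Map distances give recombination frequencies of 0.130 and 0.246 for the two intervals.
With no interference, expected double-crossover frequency = 0.130 × 0.246 = 0.03198.
Expected number = 0.03198 × 1500 = 47.97 ≈ 48.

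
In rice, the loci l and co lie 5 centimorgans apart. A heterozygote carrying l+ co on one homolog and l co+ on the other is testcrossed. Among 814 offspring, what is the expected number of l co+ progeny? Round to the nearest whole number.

387

A map distance of 5 centimorgans corresponds to a recombination frequency of 0.050.
The F1 is l+ co / l co+, so l co+ is a parental gamete class with expected frequency (1 − r)/2 = 0.950/2 = 0.4750.
Expected number = 0.4750 × 814 = 386.65 ≈ 387.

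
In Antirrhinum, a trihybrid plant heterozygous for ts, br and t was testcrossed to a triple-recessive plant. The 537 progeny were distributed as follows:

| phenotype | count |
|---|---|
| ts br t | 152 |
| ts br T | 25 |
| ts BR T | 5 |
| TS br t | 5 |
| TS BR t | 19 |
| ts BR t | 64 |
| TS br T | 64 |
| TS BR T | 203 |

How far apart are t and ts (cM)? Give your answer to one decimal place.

10.1 cM

The two most frequent reciprocal classes, ts br t and TS BR T, are the parental types, so the F1 was ts br t / TS BR T.
The two rarest classes, TS br t and ts BR T, are the double crossovers. Comparing them with the parentals, only the ts allele has switched, so ts is the middle locus and the order is br – ts – t.
Crossovers in the ts–t interval produce the single-crossover classes ts br T and TS BR t (25 + 19 = 44) plus the double crossovers (10).
RF(ts–t) = (44 + 10) / 537 = 54/537 = 0.1006 → 10.1 cM.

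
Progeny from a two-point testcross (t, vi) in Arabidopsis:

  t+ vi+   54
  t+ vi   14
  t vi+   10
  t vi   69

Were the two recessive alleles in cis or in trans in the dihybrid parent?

cis

The two most frequent classes are t+ vi+ (54) and t vi (69); these are the parental (non-recombinant) types.
So the F1 carried t+ vi+ on one chromosome and t vi on the other — the recessive alleles are on the same chromosome (cis / coupling).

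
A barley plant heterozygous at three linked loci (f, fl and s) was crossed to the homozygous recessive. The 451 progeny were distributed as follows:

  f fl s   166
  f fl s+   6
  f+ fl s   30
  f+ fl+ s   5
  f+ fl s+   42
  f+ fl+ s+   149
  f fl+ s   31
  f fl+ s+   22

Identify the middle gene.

s

The two most frequent reciprocal classes, f+ fl+ s+ and f fl s, are the parental types, so the F1 was f+ fl+ s+ / f fl s.
The two rarest classes, f+ fl+ s and f fl s+, are the double crossovers. Comparing them with the parentals, only the s allele has switched, so s is the middle locus and the order is fl – s – f.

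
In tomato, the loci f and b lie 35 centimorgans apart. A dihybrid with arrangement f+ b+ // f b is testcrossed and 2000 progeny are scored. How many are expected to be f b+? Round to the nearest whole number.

A map distance of 35 centimorgans corresponds to a recombination frequency of 0.350.
The F1 is f+ b+ / f b, so f b+ is a recombinant gamete class with expected frequency r/2 = 0.350/2 = 0.1750.
Expected number = 0.1750 × 2000 = 350.00 ≈ 350.

350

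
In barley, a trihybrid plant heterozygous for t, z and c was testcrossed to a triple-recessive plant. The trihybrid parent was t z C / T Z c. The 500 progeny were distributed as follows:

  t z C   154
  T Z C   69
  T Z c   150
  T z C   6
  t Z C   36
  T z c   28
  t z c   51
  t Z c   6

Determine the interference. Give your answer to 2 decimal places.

The two rarest classes, T z C and t Z c, are the double crossovers. Comparing them with the parentals, only the t allele has switched, so t is the middle locus and the order is c – t – z.
c–t: (120 + 12)/500 = 0.2640; t–z: (64 + 12)/500 = 0.1520.
Expected DCO frequency = 0.2640 × 0.1520 ≈ 0.04013; observed = 12/500 ≈ 0.02400.
Coefficient of coincidence = 0.02400/0.04013 ≈ 0.60; interference = 1 − 0.60 = 0.40.

0.40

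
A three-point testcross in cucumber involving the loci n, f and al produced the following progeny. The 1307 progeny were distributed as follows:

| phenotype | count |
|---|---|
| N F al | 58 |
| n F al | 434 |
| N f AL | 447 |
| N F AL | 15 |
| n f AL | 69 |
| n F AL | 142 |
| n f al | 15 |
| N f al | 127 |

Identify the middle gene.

f

The two most frequent reciprocal classes, n F al and N f AL, are the parental types, so the F1 was n F al / N f AL.
The two rarest classes, n f al and N F AL, are the double crossovers. Comparing them with the parentals, only the f allele has switched, so f is the middle locus and the order is al – f – n.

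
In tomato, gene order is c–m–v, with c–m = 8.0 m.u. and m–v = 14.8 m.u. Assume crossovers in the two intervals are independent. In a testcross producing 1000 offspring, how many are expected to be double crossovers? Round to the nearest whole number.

12

Map distances give recombination frequencies of 0.080 and 0.148 for the two intervals.
With no interference, expected double-crossover frequency = 0.080 × 0.148 = 0.01184.
Expected number = 0.01184 × 1000 = 11.84 ≈ 12.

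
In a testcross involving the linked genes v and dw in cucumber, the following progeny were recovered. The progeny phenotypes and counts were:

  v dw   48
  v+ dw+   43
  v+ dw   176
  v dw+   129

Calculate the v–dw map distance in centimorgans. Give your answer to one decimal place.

23.0 centimorgans

The two most frequent classes, v+ dw (176) and v dw+ (129), are the parental types, so the F1 was v+ dw / v dw+.
The recombinant classes are v+ dw+ and v dw: 43 + 48 = 91.
Recombination frequency = 91/396 = 0.2298 ≈ 23.0%, i.e. 23.0 centimorgans.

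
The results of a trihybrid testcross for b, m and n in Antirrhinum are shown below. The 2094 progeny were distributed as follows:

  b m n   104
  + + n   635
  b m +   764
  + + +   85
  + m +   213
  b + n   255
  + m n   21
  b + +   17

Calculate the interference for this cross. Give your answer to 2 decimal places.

The two most frequent reciprocal classes, b m + and + + n, are the parental types, so the F1 was b m + / + + n.
The two rarest classes, b + + and + m n, are the double crossovers. Comparing them with the parentals, only the m allele has switched, so m is the middle locus and the order is b – m – n.
b–m: (468 + 38)/2094 = 0.2416; m–n: (189 + 38)/2094 = 0.1084.
Expected DCO frequency = 0.2416 × 0.1084 ≈ 0.02619; observed = 38/2094 ≈ 0.01815.
Coefficient of coincidence = 0.01815/0.02619 ≈ 0.69; interference = 1 − 0.69 = 0.31.

0.31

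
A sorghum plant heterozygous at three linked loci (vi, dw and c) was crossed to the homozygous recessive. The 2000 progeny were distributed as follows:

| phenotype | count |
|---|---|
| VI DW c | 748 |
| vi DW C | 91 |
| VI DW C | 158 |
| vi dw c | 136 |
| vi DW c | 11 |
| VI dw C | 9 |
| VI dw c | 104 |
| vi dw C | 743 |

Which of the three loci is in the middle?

vi

The two most frequent reciprocal classes, vi dw C and VI DW c, are the parental types, so the F1 was vi dw C / VI DW c.
The two rarest classes, VI dw C and vi DW c, are the double crossovers. Comparing them with the parentals, only the vi allele has switched, so vi is the middle locus and the order is c – vi – dw.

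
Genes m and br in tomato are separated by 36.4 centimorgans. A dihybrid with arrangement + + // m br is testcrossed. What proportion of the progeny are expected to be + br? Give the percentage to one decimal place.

A map distance of 36.4 centimorgans corresponds to a recombination frequency of 0.364.
The F1 is + + / m br, so + br is a recombinant gamete class with expected frequency r/2 = 0.364/2 = 0.1820.
That is 0.1820 = 18.2% of the progeny.

18.2%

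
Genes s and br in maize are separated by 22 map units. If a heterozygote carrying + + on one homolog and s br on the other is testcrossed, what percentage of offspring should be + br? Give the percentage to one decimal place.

A map distance of 22 map units corresponds to a recombination frequency of 0.220.
The F1 is + + / s br, so + br is a recombinant gamete class with expected frequency r/2 = 0.220/2 = 0.1100.
That is 0.1100 = 11.0% of the progeny.

11.0%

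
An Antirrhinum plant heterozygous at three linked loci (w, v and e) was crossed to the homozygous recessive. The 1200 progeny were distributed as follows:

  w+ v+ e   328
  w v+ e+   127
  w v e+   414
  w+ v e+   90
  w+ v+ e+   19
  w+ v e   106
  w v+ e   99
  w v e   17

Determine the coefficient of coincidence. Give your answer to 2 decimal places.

0.71

The two most frequent reciprocal classes, w v e+ and w+ v+ e, are the parental types, so the F1 was w v e+ / w+ v+ e.
The two rarest classes, w v e and w+ v+ e+, are the double crossovers. Comparing them with the parentals, only the e allele has switched, so e is the middle locus and the order is w – e – v.
w–e: (189 + 36)/1200 = 0.1875; e–v: (233 + 36)/1200 = 0.2242.
Expected DCO frequency = 0.1875 × 0.2242 ≈ 0.04204; observed = 36/1200 ≈ 0.03000.
Coefficient of coincidence = 0.03000/0.04204 ≈ 0.71.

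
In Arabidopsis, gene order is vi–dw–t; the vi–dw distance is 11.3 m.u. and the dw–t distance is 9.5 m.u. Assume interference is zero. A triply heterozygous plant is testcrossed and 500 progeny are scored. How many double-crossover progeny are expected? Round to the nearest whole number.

Map distances give recombination frequencies of 0.113 and 0.095 for the two intervals.
With no interference, expected double-crossover frequency = 0.113 × 0.095 = 0.01073.
Expected number = 0.01073 × 500 = 5.37 ≈ 5.

5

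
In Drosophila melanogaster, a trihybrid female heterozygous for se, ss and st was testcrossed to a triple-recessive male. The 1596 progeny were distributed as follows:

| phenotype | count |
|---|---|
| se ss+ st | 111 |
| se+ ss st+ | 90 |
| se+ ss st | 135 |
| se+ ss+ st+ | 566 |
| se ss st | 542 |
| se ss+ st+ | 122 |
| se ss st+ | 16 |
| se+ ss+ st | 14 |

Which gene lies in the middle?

The two most frequent reciprocal classes, se ss st and se+ ss+ st+, are the parental types, so the F1 was se ss st / se+ ss+ st+.
The two rarest classes, se ss st+ and se+ ss+ st, are the double crossovers. Comparing them with the parentals, only the st allele has switched, so st is the middle locus and the order is ss – st – se.

st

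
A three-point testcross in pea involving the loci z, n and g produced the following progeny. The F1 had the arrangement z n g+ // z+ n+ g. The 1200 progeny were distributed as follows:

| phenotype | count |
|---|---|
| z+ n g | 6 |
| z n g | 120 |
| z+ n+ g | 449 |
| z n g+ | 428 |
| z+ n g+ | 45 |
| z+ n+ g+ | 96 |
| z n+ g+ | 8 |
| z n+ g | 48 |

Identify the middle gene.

The two rarest classes, z n+ g+ and z+ n g, are the double crossovers. Comparing them with the parentals, only the n allele has switched, so n is the middle locus and the order is g – n – z.

n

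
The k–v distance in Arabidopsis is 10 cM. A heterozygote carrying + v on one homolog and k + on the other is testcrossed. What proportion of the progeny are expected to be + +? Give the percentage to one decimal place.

5.0%

A map distance of 10 cM corresponds to a recombination frequency of 0.100.
The F1 is + v / k +, so + + is a recombinant gamete class with expected frequency r/2 = 0.100/2 = 0.0500.
That is 0.0500 = 5.0% of the progeny.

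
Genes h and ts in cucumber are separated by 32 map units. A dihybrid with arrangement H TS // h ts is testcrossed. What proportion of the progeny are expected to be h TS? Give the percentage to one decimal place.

A map distance of 32 map units corresponds to a recombination frequency of 0.320.
The F1 is H TS / h ts, so h TS is a recombinant gamete class with expected frequency r/2 = 0.320/2 = 0.1600.
That is 0.1600 = 16.0% of the progeny.

16.0%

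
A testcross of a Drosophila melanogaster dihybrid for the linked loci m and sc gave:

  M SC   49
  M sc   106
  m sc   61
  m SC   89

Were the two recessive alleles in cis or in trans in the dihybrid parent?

The two most frequent classes are M sc (106) and m SC (89); these are the parental (non-recombinant) types.
So the F1 carried M sc on one chromosome and m SC on the other — the recessive alleles are on opposite chromosomes (trans / repulsion).

trans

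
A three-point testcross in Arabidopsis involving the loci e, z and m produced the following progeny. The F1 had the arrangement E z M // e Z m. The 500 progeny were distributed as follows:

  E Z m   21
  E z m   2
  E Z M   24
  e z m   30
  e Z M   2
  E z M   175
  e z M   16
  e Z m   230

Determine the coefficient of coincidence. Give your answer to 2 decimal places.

The two rarest classes, E z m and e Z M, are the double crossovers. Comparing them with the parentals, only the m allele has switched, so m is the middle locus and the order is e – m – z.
e–m: (37 + 4)/500 = 0.0820; m–z: (54 + 4)/500 = 0.1160.
Expected DCO frequency = 0.0820 × 0.1160 ≈ 0.00951; observed = 4/500 ≈ 0.00800.
Coefficient of coincidence = 0.00800/0.00951 ≈ 0.84.

0.84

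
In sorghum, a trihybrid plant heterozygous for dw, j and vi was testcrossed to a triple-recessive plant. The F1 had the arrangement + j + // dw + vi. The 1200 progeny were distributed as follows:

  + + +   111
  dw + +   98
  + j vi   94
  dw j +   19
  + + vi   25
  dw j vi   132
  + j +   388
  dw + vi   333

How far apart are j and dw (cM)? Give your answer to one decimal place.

The two rarest classes, dw j + and + + vi, are the double crossovers. Comparing them with the parentals, only the dw allele has switched, so dw is the middle locus and the order is vi – dw – j.
Crossovers in the dw–j interval produce the single-crossover classes + + + and dw j vi (111 + 132 = 243) plus the double crossovers (44).
RF(dw–j) = (243 + 44) / 1200 = 287/1200 = 0.2392 → 23.9 cM.

23.9 cM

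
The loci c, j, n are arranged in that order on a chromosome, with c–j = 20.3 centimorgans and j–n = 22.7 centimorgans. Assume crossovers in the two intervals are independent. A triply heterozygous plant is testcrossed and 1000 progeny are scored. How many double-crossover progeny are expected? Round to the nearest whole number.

46

Map distances give recombination frequencies of 0.203 and 0.227 for the two intervals.
With no interference, expected double-crossover frequency = 0.203 × 0.227 = 0.04608.
Expected number = 0.04608 × 1000 = 46.08 ≈ 46.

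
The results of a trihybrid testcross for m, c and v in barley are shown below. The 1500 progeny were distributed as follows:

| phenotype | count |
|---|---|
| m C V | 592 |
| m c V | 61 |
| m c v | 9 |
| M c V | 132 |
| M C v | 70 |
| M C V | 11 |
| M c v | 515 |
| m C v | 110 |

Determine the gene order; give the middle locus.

The two most frequent reciprocal classes, M c v and m C V, are the parental types, so the F1 was M c v / m C V.
The two rarest classes, m c v and M C V, are the double crossovers. Comparing them with the parentals, only the m allele has switched, so m is the middle locus and the order is v – m – c.

m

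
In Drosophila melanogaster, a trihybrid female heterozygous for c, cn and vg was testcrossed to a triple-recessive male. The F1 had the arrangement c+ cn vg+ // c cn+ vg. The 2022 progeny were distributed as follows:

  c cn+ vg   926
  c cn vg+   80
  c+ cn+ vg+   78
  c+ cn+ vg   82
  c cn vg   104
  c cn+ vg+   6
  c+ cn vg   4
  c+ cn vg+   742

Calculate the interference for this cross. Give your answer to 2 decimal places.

The two rarest classes, c+ cn vg and c cn+ vg+, are the double crossovers. Comparing them with the parentals, only the vg allele has switched, so vg is the middle locus and the order is c – vg – cn.
c–vg: (162 + 10)/2022 = 0.0851; vg–cn: (182 + 10)/2022 = 0.0950.
Expected DCO frequency = 0.0851 × 0.0950 ≈ 0.00808; observed = 10/2022 ≈ 0.00495.
Coefficient of coincidence = 0.00495/0.00808 ≈ 0.61; interference = 1 − 0.61 = 0.39.

0.39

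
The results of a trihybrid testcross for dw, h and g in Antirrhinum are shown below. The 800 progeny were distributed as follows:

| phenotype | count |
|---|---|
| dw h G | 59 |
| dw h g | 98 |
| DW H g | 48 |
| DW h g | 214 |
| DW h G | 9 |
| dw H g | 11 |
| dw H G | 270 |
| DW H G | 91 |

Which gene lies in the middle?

g

The two most frequent reciprocal classes, DW h g and dw H G, are the parental types, so the F1 was DW h g / dw H G.
The two rarest classes, DW h G and dw H g, are the double crossovers. Comparing them with the parentals, only the g allele has switched, so g is the middle locus and the order is h – g – dw.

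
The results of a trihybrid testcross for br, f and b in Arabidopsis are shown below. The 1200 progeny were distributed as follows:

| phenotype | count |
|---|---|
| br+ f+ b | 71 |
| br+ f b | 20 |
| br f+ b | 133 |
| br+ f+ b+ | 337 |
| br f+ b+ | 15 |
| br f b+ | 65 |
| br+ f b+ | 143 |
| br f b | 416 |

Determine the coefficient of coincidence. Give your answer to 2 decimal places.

0.79

The two most frequent reciprocal classes, br f b and br+ f+ b+, are the parental types, so the F1 was br f b / br+ f+ b+.
The two rarest classes, br+ f b and br f+ b+, are the double crossovers. Comparing them with the parentals, only the br allele has switched, so br is the middle locus and the order is f – br – b.
f–br: (276 + 35)/1200 = 0.2592; br–b: (136 + 35)/1200 = 0.1425.
Expected DCO frequency = 0.2592 × 0.1425 ≈ 0.03694; observed = 35/1200 ≈ 0.02917.
Coefficient of coincidence = 0.02917/0.03694 ≈ 0.79.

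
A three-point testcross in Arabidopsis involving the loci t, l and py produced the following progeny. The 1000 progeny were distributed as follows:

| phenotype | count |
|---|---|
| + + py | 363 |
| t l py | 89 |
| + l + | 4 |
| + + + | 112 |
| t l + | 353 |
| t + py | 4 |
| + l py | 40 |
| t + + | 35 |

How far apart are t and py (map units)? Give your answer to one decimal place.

The two most frequent reciprocal classes, t l + and + + py, are the parental types, so the F1 was t l + / + + py.
The two rarest classes, + l + and t + py, are the double crossovers. Comparing them with the parentals, only the t allele has switched, so t is the middle locus and the order is py – t – l.
Crossovers in the py–t interval produce the single-crossover classes t l py and + + + (89 + 112 = 201) plus the double crossovers (8).
RF(py–t) = (201 + 8) / 1000 = 209/1000 = 0.2090 → 20.9 map units.

20.9 map units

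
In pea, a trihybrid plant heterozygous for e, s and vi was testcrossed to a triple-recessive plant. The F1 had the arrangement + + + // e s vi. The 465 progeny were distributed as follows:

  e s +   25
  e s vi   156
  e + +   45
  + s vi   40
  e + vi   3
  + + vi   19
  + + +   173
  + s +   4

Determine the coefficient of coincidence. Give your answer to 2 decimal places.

The two rarest classes, + s + and e + vi, are the double crossovers. Comparing them with the parentals, only the s allele has switched, so s is the middle locus and the order is e – s – vi.
e–s: (85 + 7)/465 = 0.1978; s–vi: (44 + 7)/465 = 0.1097.
Expected DCO frequency = 0.1978 × 0.1097 ≈ 0.02170; observed = 7/465 ≈ 0.01505.
Coefficient of coincidence = 0.01505/0.02170 ≈ 0.69.

0.69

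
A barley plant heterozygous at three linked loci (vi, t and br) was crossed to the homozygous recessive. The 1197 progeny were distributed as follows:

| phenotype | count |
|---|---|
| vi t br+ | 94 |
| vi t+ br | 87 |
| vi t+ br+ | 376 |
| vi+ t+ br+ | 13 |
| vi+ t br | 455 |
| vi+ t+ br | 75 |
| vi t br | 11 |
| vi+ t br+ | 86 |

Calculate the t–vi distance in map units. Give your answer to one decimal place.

16.1 map units

The two most frequent reciprocal classes, vi t+ br+ and vi+ t br, are the parental types, so the F1 was vi t+ br+ / vi+ t br.
The two rarest classes, vi+ t+ br+ and vi t br, are the double crossovers. Comparing them with the parentals, only the vi allele has switched, so vi is the middle locus and the order is br – vi – t.
Crossovers in the vi–t interval produce the single-crossover classes vi t br+ and vi+ t+ br (94 + 75 = 169) plus the double crossovers (24).
RF(vi–t) = (169 + 24) / 1197 = 193/1197 = 0.1612 → 16.1 map units.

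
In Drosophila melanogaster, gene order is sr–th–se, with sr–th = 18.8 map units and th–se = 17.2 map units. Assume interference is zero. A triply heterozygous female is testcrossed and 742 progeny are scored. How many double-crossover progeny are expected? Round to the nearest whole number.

24

Map distances give recombination frequencies of 0.188 and 0.172 for the two intervals.
With no interference, expected double-crossover frequency = 0.188 × 0.172 = 0.03234.
Expected number = 0.03234 × 742 = 23.99 ≈ 24.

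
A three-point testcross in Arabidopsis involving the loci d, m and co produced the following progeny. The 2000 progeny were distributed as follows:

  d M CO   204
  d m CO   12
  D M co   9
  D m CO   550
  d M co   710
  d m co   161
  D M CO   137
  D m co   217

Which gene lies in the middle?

d

The two most frequent reciprocal classes, D m CO and d M co, are the parental types, so the F1 was D m CO / d M co.
The two rarest classes, d m CO and D M co, are the double crossovers. Comparing them with the parentals, only the d allele has switched, so d is the middle locus and the order is co – d – m.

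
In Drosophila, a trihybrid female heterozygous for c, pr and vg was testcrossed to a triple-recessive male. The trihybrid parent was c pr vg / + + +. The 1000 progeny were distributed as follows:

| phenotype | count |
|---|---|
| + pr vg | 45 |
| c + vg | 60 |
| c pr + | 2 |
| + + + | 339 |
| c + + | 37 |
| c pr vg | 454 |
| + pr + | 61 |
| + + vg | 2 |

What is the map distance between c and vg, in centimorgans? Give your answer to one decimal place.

8.6 centimorgans

The two rarest classes, c pr + and + + vg, are the double crossovers. Comparing them with the parentals, only the vg allele has switched, so vg is the middle locus and the order is c – vg – pr.
Crossovers in the c–vg interval produce the single-crossover classes + pr vg and c + + (45 + 37 = 82) plus the double crossovers (4).
RF(c–vg) = (82 + 4) / 1000 = 86/1000 = 0.0860 → 8.6 centimorgans.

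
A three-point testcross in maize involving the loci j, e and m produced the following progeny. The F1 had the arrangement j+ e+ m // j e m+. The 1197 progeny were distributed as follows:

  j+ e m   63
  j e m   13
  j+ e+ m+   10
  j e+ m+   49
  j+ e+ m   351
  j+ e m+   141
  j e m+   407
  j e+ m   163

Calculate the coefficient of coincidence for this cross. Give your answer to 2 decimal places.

0.62

The two rarest classes, j+ e+ m+ and j e m, are the double crossovers. Comparing them with the parentals, only the m allele has switched, so m is the middle locus and the order is j – m – e.
j–m: (304 + 23)/1197 = 0.2732; m–e: (112 + 23)/1197 = 0.1128.
Expected DCO frequency = 0.2732 × 0.1128 ≈ 0.03082; observed = 23/1197 ≈ 0.01921.
Coefficient of coincidence = 0.01921/0.03082 ≈ 0.62.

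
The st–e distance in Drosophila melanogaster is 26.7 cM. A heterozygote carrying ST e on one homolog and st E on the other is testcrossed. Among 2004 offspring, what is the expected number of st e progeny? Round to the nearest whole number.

268

A map distance of 26.7 cM corresponds to a recombination frequency of 0.267.
The F1 is ST e / st E, so st e is a recombinant gamete class with expected frequency r/2 = 0.267/2 = 0.1335.
Expected number = 0.1335 × 2004 = 267.53 ≈ 268.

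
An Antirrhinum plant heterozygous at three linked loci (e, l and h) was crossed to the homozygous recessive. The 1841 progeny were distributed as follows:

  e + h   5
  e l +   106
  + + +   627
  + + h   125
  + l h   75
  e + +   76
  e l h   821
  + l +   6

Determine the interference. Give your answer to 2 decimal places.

0.48

The two most frequent reciprocal classes, e l h and + + +, are the parental types, so the F1 was e l h / + + +.
The two rarest classes, e + h and + l +, are the double crossovers. Comparing them with the parentals, only the l allele has switched, so l is the middle locus and the order is h – l – e.
h–l: (231 + 11)/1841 = 0.1315; l–e: (151 + 11)/1841 = 0.0880.
Expected DCO frequency = 0.1315 × 0.0880 ≈ 0.01157; observed = 11/1841 ≈ 0.00598.
Coefficient of coincidence = 0.00598/0.01157 ≈ 0.52; interference = 1 − 0.52 = 0.48.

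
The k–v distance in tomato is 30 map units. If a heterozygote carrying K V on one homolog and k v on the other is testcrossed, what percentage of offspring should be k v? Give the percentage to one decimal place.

A map distance of 30 map units corresponds to a recombination frequency of 0.300.
The F1 is K V / k v, so k v is a parental gamete class with expected frequency (1 − r)/2 = 0.700/2 = 0.3500.
That is 0.3500 = 35.0% of the progeny.

35.0%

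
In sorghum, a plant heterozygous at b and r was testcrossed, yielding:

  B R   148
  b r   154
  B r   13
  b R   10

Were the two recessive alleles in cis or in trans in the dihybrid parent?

The two most frequent classes are B R (148) and b r (154); these are the parental (non-recombinant) types.
So the F1 carried B R on one chromosome and b r on the other — the recessive alleles are on the same chromosome (cis / coupling).

cis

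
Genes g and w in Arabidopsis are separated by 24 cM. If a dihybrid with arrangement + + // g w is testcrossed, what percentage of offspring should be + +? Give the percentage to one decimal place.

38.0%

A map distance of 24 cM corresponds to a recombination frequency of 0.240.
The F1 is + + / g w, so + + is a parental gamete class with expected frequency (1 − r)/2 = 0.760/2 = 0.3800.
That is 0.3800 = 38.0% of the progeny.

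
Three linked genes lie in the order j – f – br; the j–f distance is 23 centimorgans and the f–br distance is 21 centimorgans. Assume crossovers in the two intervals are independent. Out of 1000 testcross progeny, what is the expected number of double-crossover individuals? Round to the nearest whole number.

Map distances give recombination frequencies of 0.230 and 0.210 for the two intervals.
With no interference, expected double-crossover frequency = 0.230 × 0.210 = 0.04830.
Expected number = 0.04830 × 1000 = 48.30 ≈ 48.

48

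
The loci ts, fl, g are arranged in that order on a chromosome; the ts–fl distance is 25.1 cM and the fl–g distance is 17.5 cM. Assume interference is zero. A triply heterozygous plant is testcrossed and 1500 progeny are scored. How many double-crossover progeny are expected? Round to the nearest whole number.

Map distances give recombination frequencies of 0.251 and 0.175 for the two intervals.
With no interference, expected double-crossover frequency = 0.251 × 0.175 = 0.04392.
Expected number = 0.04392 × 1500 = 65.89 ≈ 66.

66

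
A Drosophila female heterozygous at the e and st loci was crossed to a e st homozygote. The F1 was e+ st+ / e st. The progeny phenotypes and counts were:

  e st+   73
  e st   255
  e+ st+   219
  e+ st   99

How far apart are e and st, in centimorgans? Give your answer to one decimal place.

The recombinant classes are e+ st and e st+: 99 + 73 = 172.
Recombination frequency = 172/646 = 0.2663 ≈ 26.6%, i.e. 26.6 centimorgans.

26.6 centimorgans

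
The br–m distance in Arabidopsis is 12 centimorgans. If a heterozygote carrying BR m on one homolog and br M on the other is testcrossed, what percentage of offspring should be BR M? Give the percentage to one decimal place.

6.0%

A map distance of 12 centimorgans corresponds to a recombination frequency of 0.120.
The F1 is BR m / br M, so BR M is a recombinant gamete class with expected frequency r/2 = 0.120/2 = 0.0600.
That is 0.0600 = 6.0% of the progeny.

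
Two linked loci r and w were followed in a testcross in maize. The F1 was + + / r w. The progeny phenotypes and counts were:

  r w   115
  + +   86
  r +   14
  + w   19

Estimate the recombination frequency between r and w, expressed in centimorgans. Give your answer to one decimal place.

The recombinant classes are + w and r +: 19 + 14 = 33.
Recombination frequency = 33/234 = 0.1410 ≈ 14.1%, i.e. 14.1 centimorgans.

14.1 centimorgans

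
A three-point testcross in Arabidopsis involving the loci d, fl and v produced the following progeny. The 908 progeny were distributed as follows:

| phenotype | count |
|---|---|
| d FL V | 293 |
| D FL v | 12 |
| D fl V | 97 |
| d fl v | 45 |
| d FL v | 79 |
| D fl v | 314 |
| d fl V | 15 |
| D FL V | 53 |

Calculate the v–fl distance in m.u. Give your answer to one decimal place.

The two most frequent reciprocal classes, d FL V and D fl v, are the parental types, so the F1 was d FL V / D fl v.
The two rarest classes, d fl V and D FL v, are the double crossovers. Comparing them with the parentals, only the fl allele has switched, so fl is the middle locus and the order is v – fl – d.
Crossovers in the v–fl interval produce the single-crossover classes d FL v and D fl V (79 + 97 = 176) plus the double crossovers (27).
RF(v–fl) = (176 + 27) / 908 = 203/908 = 0.2236 → 22.4 m.u.

22.4 m.u.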